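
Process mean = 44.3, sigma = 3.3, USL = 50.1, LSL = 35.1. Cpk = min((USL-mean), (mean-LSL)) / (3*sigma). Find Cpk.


Cpu = (50.1 - 44.3) / (3 * 3.3) = 0.59
Cpl = (44.3 - 35.1) / (3 * 3.3) = 0.93
Cpk = min(0.59, 0.93) = 0.59

0.59


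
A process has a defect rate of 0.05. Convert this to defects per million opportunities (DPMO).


DPMO = defect_rate * 1000000 = 0.05 * 1000000

50000


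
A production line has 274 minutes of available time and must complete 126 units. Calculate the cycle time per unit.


Formula: CT = Available Time / Number of Units
CT = 274 min / 126 units
CT = 2.17 min/unit

2.17 min/unit


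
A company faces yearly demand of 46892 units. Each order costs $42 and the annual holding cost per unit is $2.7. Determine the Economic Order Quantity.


Formula: EOQ = sqrt(2 * D * S / H)
Numerator: 2 * 46892 * 42 = 3938928
2DS/H = 3938928 / 2.7 = 1458862.2
EOQ = sqrt(1458862.2) = 1207.8 units

1207.8 units


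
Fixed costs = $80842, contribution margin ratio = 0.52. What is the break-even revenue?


Formula: BER = Fixed Costs / Contribution Margin Ratio
BER = $80842 / 0.52
BER = $155465.38 (to the nearest cent)

$155465.38


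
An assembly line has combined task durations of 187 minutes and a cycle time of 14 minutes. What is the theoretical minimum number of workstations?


Formula: N_min = ceil(Sum of Task Times / Cycle Time)
N_min = ceil(187 min / 14 min) = ceil(13.3571)
N_min = 14 stations

14


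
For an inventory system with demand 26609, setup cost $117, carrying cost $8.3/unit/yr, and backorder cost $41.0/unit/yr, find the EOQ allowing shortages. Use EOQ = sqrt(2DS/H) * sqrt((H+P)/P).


Formula: EOQ* = sqrt(2DS/H) * sqrt((H+P)/P)
Base EOQ = sqrt(2*26609*117/8.3) = 866.13 units
Correction = sqrt((8.3+41.0)/41.0) = 1.09656
EOQ* = 866.13 * 1.09656 = 949.8 units

949.8 units


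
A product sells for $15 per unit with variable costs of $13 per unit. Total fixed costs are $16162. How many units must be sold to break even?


Formula: BEQ = Fixed Costs / (Price - Variable Cost)
Contribution margin = $15 - $13 = $2/unit
BEQ = ceil($16162 / $2/unit) = ceil(8081.0) = 8081 units

8081 units


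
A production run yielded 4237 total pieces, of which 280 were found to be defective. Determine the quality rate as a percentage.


Formula: Quality Rate = Good Pieces / Total Pieces * 100
Good pieces = 4237 - 280 = 3957
QR = 3957 / 4237 * 100 = 93.4%

93.4%


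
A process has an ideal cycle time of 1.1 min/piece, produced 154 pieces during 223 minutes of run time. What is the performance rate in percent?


Formula: Performance = (Ideal CT * Total Count) / Run Time * 100
Ideal output time = 1.1 * 154 = 169.4 min
Performance = 169.4 / 223 * 100 = 76.0%

76.0%


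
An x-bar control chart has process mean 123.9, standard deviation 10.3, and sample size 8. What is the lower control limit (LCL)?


LCL = 123.9 - 3 * 10.3 / sqrt(8)

112.98


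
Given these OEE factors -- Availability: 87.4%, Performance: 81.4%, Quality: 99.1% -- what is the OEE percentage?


Formula: OEE = Availability * Performance * Quality / 10000
A * P = 87.4% * 81.4% / 100 = 71.14%
OEE = 71.14% * 99.1% / 100 = 70.5%

70.5%


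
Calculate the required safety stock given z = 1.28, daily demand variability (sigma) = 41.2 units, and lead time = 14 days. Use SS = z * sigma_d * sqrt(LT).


Formula: SS = z * sigma_d * sqrt(LT)
sqrt(LT) = sqrt(14) = 3.7417
SS = 1.28 * 41.2 * 3.7417
SS = 197.3 units

197.3 units


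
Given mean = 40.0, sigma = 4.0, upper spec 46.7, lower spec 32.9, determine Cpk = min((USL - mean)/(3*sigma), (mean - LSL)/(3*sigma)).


Cpu = (46.7 - 40.0) / (3 * 4.0) = 0.56
Cpl = (40.0 - 32.9) / (3 * 4.0) = 0.59
Cpk = min(0.56, 0.59) = 0.56

0.56


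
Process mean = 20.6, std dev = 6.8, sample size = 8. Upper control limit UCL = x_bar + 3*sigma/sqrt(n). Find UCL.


UCL = 20.6 + 3 * 6.8 / sqrt(8)

27.81


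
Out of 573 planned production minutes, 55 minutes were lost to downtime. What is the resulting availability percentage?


Formula: Availability = (Planned Time - Downtime) / Planned Time * 100
Uptime = 573 - 55 = 518 min
Availability = 518 / 573 * 100 = 90.4%

90.4%


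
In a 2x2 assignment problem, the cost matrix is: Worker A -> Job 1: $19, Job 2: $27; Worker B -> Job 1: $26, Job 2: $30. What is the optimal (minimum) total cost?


Option 1: A->1 + B->2 = $19 + $30 = $49
Option 2: A->2 + B->1 = $27 + $26 = $53
Min cost = min($49, $53) = $49

$49


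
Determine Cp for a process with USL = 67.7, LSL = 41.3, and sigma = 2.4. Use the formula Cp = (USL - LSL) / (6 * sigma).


Cp = (67.7 - 41.3) / (6 * 2.4)

1.83


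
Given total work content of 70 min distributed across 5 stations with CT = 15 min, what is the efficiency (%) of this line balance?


Formula: Efficiency = Sum of Task Times / (N_stations * CT) * 100
Total station capacity = 5 stations * 15 min = 75 min
Efficiency = 70 / 75 * 100 = 93.3%

93.3%


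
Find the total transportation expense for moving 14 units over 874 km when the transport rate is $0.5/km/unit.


TC = dist * cost * units = 874 * 0.5 * 14 = $6118.00

$6118.00


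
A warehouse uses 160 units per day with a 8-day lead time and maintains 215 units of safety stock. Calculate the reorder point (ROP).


Formula: ROP = (Daily Demand * Lead Time) + Safety Stock
Demand during lead time = 160 * 8 = 1280 units
ROP = 1280 + 215 = 1495 units

1495 units


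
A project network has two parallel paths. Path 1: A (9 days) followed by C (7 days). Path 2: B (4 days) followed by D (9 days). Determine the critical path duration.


Path 1 = 9 + 7 = 16 days
Path 2 = 4 + 9 = 13 days
Duration = max(16, 13) = 16 days

16 days


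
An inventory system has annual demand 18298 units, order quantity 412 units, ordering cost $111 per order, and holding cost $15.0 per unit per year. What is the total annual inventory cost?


TC = 18298/412 * 111 + 412/2 * 15.0

$8019.80


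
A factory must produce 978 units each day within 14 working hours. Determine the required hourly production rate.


Formula: Production Rate = Daily Demand / Available Hours
Rate = 978 units/day / 14 hours/day
Rate = 69.9 units/hour

69.9 units/hour


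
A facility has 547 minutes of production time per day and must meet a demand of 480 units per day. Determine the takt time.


Formula: Takt Time = Available Production Time / Customer Demand
Takt = 547 min/day / 480 units/day
Takt = 1.14 min/unit

1.14 min/unit


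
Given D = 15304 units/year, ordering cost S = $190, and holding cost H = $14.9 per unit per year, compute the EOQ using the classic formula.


Formula: EOQ = sqrt(2 * D * S / H)
Numerator: 2 * 15304 * 190 = 5815520
2DS/H = 5815520 / 14.9 = 390303.4
EOQ = sqrt(390303.4) = 624.7 units

624.7 units


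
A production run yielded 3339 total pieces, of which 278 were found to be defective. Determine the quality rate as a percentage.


Formula: Quality Rate = Good Pieces / Total Pieces * 100
Good pieces = 3339 - 278 = 3061
QR = 3061 / 3339 * 100 = 91.7%

91.7%


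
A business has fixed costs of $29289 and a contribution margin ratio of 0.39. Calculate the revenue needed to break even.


Formula: BER = Fixed Costs / Contribution Margin Ratio
BER = $29289 / 0.39
BER = $75100.00 (to the nearest cent)

$75100.00


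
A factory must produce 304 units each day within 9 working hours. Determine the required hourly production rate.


Formula: Production Rate = Daily Demand / Available Hours
Rate = 304 units/day / 9 hours/day
Rate = 33.8 units/hour

33.8 units/hour


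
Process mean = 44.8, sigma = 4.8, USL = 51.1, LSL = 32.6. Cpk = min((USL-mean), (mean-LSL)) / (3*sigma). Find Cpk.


Cpu = (51.1 - 44.8) / (3 * 4.8) = 0.44
Cpl = (44.8 - 32.6) / (3 * 4.8) = 0.85
Cpk = min(0.44, 0.85) = 0.44

0.44


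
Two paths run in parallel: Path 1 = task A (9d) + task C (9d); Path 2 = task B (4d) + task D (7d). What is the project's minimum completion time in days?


Path 1 = 9 + 9 = 18 days
Path 2 = 4 + 7 = 11 days
Duration = max(18, 11) = 18 days

18 days


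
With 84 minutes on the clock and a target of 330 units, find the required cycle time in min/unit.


Formula: CT = Available Time / Number of Units
CT = 84 min / 330 units
CT = 0.25 min/unit

0.25 min/unit


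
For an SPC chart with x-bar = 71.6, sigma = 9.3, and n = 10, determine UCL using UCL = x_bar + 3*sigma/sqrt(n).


UCL = 71.6 + 3 * 9.3 / sqrt(10)

80.42


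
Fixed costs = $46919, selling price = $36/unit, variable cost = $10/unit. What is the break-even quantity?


Formula: BEQ = Fixed Costs / (Price - Variable Cost)
Contribution margin = $36 - $10 = $26/unit
BEQ = ceil($46919 / $26/unit) = ceil(1804.58) = 1805 units

1805 units


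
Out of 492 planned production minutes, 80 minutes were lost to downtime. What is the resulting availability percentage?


Formula: Availability = (Planned Time - Downtime) / Planned Time * 100
Uptime = 492 - 80 = 412 min
Availability = 412 / 492 * 100 = 83.7%

83.7%


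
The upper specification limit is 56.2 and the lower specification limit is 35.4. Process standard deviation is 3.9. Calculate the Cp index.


Cp = (56.2 - 35.4) / (6 * 3.9)

0.89


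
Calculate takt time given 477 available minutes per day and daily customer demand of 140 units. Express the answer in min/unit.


Formula: Takt Time = Available Production Time / Customer Demand
Takt = 477 min/day / 140 units/day
Takt = 3.41 min/unit

3.41 min/unit


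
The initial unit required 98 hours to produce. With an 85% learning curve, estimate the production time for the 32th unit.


Formula: T_n = T_1 * (learning_rate)^(log2(n)) where learning_rate = rate/100
Doublings = log2(32) = 5
T_n = 98 * 0.85^5
T_n = 98 * 0.4437 = 43.5 hours

43.5 hours


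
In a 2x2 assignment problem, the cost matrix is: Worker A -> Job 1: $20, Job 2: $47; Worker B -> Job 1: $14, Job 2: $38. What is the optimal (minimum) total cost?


Option 1: A->1 + B->2 = $20 + $38 = $58
Option 2: A->2 + B->1 = $47 + $14 = $61
Min cost = min($58, $61) = $58

$58


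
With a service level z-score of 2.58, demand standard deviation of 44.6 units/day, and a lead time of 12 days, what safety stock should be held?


Formula: SS = z * sigma_d * sqrt(LT)
sqrt(LT) = sqrt(12) = 3.4641
SS = 2.58 * 44.6 * 3.4641
SS = 398.6 units

398.6 units


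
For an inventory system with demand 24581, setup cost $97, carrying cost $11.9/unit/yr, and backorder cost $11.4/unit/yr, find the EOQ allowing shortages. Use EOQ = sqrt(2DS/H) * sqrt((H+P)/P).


Formula: EOQ* = sqrt(2DS/H) * sqrt((H+P)/P)
Base EOQ = sqrt(2*24581*97/11.9) = 633.03 units
Correction = sqrt((11.9+11.4)/11.4) = 1.42964
EOQ* = 633.03 * 1.42964 = 905.0 units

905.0 units


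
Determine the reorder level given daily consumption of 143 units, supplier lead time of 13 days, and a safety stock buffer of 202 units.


Formula: ROP = (Daily Demand * Lead Time) + Safety Stock
Demand during lead time = 143 * 13 = 1859 units
ROP = 1859 + 202 = 2061 units

2061 units


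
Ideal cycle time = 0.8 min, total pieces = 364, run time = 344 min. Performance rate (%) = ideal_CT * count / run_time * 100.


Formula: Performance = (Ideal CT * Total Count) / Run Time * 100
Ideal output time = 0.8 * 364 = 291.2 min
Performance = 291.2 / 344 * 100 = 84.7%

84.7%


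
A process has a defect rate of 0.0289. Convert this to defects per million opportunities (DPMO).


DPMO = defect_rate * 1000000 = 0.0289 * 1000000

28900


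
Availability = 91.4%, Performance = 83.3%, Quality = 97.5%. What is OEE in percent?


Formula: OEE = Availability * Performance * Quality / 10000
A * P = 91.4% * 83.3% / 100 = 76.14%
OEE = 76.14% * 97.5% / 100 = 74.2%

74.2%


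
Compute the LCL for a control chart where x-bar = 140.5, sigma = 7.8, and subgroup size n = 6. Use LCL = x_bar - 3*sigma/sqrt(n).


LCL = 140.5 - 3 * 7.8 / sqrt(6)

130.95


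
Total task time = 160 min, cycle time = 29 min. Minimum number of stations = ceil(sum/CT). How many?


Formula: N_min = ceil(Sum of Task Times / Cycle Time)
N_min = ceil(160 min / 29 min) = ceil(5.5172)
N_min = 6 stations

6


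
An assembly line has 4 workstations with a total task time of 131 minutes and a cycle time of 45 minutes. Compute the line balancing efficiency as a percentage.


Formula: Efficiency = Sum of Task Times / (N_stations * CT) * 100
Total station capacity = 4 stations * 45 min = 180 min
Efficiency = 131 / 180 * 100 = 72.8%

72.8%


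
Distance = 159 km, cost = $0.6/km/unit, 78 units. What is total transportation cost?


TC = dist * cost * units = 159 * 0.6 * 78 = $7441.20

$7441.20


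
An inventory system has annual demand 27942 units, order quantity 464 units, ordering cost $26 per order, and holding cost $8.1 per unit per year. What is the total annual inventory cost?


TC = 27942/464 * 26 + 464/2 * 8.1

$3444.92


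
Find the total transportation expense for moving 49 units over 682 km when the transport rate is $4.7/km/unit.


TC = dist * cost * units = 682 * 4.7 * 49 = $157064.60

$157064.60


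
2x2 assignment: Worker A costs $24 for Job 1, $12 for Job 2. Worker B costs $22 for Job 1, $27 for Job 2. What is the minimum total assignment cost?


Option 1: A->1 + B->2 = $24 + $27 = $51
Option 2: A->2 + B->1 = $12 + $22 = $34
Min cost = min($51, $34) = $34

$34


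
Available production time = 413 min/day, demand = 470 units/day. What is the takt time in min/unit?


Formula: Takt Time = Available Production Time / Customer Demand
Takt = 413 min/day / 470 units/day
Takt = 0.88 min/unit

0.88 min/unit


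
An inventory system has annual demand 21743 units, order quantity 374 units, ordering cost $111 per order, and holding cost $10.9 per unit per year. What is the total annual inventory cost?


TC = 21743/374 * 111 + 374/2 * 10.9

$8491.44


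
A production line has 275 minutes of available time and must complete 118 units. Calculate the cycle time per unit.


Formula: CT = Available Time / Number of Units
CT = 275 min / 118 units
CT = 2.33 min/unit

2.33 min/unit


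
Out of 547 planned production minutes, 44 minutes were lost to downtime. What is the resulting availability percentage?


Formula: Availability = (Planned Time - Downtime) / Planned Time * 100
Uptime = 547 - 44 = 503 min
Availability = 503 / 547 * 100 = 92.0%

92.0%


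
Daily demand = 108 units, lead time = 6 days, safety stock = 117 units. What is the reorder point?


Formula: ROP = (Daily Demand * Lead Time) + Safety Stock
Demand during lead time = 108 * 6 = 648 units
ROP = 648 + 117 = 765 units

765 units


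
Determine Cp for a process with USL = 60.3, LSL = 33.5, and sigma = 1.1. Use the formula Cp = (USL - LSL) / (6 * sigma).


Cp = (60.3 - 33.5) / (6 * 1.1)

4.06


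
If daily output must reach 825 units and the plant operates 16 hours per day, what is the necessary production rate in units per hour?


Formula: Production Rate = Daily Demand / Available Hours
Rate = 825 units/day / 16 hours/day
Rate = 51.6 units/hour

51.6 units/hour


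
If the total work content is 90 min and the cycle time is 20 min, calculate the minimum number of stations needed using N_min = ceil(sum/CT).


Formula: N_min = ceil(Sum of Task Times / Cycle Time)
N_min = ceil(90 min / 20 min) = ceil(4.5)
N_min = 5 stations

5


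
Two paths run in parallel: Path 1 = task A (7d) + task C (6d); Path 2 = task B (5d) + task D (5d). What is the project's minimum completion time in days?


Path 1 = 7 + 6 = 13 days
Path 2 = 5 + 5 = 10 days
Duration = max(13, 10) = 13 days

13 days


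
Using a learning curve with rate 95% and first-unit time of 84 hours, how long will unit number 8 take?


Formula: T_n = T_1 * (learning_rate)^(log2(n)) where learning_rate = rate/100
Doublings = log2(8) = 3
T_n = 84 * 0.95^3
T_n = 84 * 0.8574 = 72.0 hours

72.0 hours


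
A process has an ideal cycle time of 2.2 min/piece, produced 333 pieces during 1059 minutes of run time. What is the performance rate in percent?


Formula: Performance = (Ideal CT * Total Count) / Run Time * 100
Ideal output time = 2.2 * 333 = 732.6 min
Performance = 732.6 / 1059 * 100 = 69.2%

69.2%


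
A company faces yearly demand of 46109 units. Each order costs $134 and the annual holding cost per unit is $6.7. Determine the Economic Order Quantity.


Formula: EOQ = sqrt(2 * D * S / H)
Numerator: 2 * 46109 * 134 = 12357212
2DS/H = 12357212 / 6.7 = 1844360.0
EOQ = sqrt(1844360.0) = 1358.1 units

1358.1 units


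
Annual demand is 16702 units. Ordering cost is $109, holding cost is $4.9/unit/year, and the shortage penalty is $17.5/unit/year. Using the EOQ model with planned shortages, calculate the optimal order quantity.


Formula: EOQ* = sqrt(2DS/H) * sqrt((H+P)/P)
Base EOQ = sqrt(2*16702*109/4.9) = 862.01 units
Correction = sqrt((4.9+17.5)/17.5) = 1.13137
EOQ* = 862.01 * 1.13137 = 975.3 units

975.3 units


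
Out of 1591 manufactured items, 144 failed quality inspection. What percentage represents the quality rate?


Formula: Quality Rate = Good Pieces / Total Pieces * 100
Good pieces = 1591 - 144 = 1447
QR = 1447 / 1591 * 100 = 90.9%

90.9%


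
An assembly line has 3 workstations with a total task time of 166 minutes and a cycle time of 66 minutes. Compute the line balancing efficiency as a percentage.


Formula: Efficiency = Sum of Task Times / (N_stations * CT) * 100
Total station capacity = 3 stations * 66 min = 198 min
Efficiency = 166 / 198 * 100 = 83.8%

83.8%


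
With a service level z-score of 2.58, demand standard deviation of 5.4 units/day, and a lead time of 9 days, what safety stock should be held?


Formula: SS = z * sigma_d * sqrt(LT)
sqrt(LT) = sqrt(9) = 3.0
SS = 2.58 * 5.4 * 3.0
SS = 41.8 units

41.8 units


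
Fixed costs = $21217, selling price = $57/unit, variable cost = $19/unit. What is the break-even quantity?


Formula: BEQ = Fixed Costs / (Price - Variable Cost)
Contribution margin = $57 - $19 = $38/unit
BEQ = ceil($21217 / $38/unit) = ceil(558.34) = 559 units

559 units


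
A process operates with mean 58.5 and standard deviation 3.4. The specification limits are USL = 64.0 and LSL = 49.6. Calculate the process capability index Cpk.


Cpu = (64.0 - 58.5) / (3 * 3.4) = 0.54
Cpl = (58.5 - 49.6) / (3 * 3.4) = 0.87
Cpk = min(0.54, 0.87) = 0.54

0.54


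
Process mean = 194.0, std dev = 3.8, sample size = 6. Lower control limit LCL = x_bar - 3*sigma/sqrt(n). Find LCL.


LCL = 194.0 - 3 * 3.8 / sqrt(6)

189.35


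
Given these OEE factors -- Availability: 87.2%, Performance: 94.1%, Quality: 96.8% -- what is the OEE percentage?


Formula: OEE = Availability * Performance * Quality / 10000
A * P = 87.2% * 94.1% / 100 = 82.06%
OEE = 82.06% * 96.8% / 100 = 79.4%

79.4%


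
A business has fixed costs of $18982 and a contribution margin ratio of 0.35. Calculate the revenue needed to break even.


Formula: BER = Fixed Costs / Contribution Margin Ratio
BER = $18982 / 0.35
BER = $54234.29 (to the nearest cent)

$54234.29


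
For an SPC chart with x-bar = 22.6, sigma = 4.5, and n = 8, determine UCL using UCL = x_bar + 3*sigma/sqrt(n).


UCL = 22.6 + 3 * 4.5 / sqrt(8)

27.37


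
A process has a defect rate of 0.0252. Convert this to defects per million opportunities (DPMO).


DPMO = defect_rate * 1000000 = 0.0252 * 1000000

25200


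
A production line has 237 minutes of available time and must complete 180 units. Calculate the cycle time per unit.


Formula: CT = Available Time / Number of Units
CT = 237 min / 180 units
CT = 1.32 min/unit

1.32 min/unit


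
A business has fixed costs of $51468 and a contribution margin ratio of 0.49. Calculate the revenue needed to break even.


Formula: BER = Fixed Costs / Contribution Margin Ratio
BER = $51468 / 0.49
BER = $105036.73 (to the nearest cent)

$105036.73


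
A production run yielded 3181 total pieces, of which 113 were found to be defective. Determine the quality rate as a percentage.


Formula: Quality Rate = Good Pieces / Total Pieces * 100
Good pieces = 3181 - 113 = 3068
QR = 3068 / 3181 * 100 = 96.4%

96.4%


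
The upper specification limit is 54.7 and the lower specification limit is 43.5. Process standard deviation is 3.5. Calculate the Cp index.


Cp = (54.7 - 43.5) / (6 * 3.5)

0.53


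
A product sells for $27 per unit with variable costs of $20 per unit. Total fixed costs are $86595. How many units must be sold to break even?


Formula: BEQ = Fixed Costs / (Price - Variable Cost)
Contribution margin = $27 - $20 = $7/unit
BEQ = ceil($86595 / $7/unit) = ceil(12370.71) = 12371 units

12371 units


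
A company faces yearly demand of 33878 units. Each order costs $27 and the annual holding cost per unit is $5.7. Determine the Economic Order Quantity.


Formula: EOQ = sqrt(2 * D * S / H)
Numerator: 2 * 33878 * 27 = 1829412
2DS/H = 1829412 / 5.7 = 320949.5
EOQ = sqrt(320949.5) = 566.5 units

566.5 units


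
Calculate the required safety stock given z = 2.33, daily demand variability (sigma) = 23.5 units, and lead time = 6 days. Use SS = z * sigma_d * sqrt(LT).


Formula: SS = z * sigma_d * sqrt(LT)
sqrt(LT) = sqrt(6) = 2.4495
SS = 2.33 * 23.5 * 2.4495
SS = 134.1 units

134.1 units


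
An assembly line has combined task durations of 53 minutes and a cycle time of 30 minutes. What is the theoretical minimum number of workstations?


Formula: N_min = ceil(Sum of Task Times / Cycle Time)
N_min = ceil(53 min / 30 min) = ceil(1.7667)
N_min = 2 stations

2


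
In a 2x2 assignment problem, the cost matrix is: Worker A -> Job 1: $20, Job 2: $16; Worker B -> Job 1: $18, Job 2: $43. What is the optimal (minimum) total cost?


Option 1: A->1 + B->2 = $20 + $43 = $63
Option 2: A->2 + B->1 = $16 + $18 = $34
Min cost = min($63, $34) = $34

$34


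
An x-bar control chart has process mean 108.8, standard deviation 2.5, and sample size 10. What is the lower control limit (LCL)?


LCL = 108.8 - 3 * 2.5 / sqrt(10)

106.43


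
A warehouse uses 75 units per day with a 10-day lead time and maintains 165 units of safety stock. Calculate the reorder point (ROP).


Formula: ROP = (Daily Demand * Lead Time) + Safety Stock
Demand during lead time = 75 * 10 = 750 units
ROP = 750 + 165 = 915 units

915 units


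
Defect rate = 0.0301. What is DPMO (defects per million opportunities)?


DPMO = defect_rate * 1000000 = 0.0301 * 1000000

30100


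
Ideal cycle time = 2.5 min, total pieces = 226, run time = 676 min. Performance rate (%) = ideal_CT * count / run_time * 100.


Formula: Performance = (Ideal CT * Total Count) / Run Time * 100
Ideal output time = 2.5 * 226 = 565.0 min
Performance = 565.0 / 676 * 100 = 83.6%

83.6%


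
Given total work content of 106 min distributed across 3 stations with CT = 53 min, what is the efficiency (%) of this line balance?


Formula: Efficiency = Sum of Task Times / (N_stations * CT) * 100
Total station capacity = 3 stations * 53 min = 159 min
Efficiency = 106 / 159 * 100 = 66.7%

66.7%


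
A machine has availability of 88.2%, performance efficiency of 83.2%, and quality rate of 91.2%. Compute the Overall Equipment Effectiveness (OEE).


Formula: OEE = Availability * Performance * Quality / 10000
A * P = 88.2% * 83.2% / 100 = 73.38%
OEE = 73.38% * 91.2% / 100 = 66.9%

66.9%


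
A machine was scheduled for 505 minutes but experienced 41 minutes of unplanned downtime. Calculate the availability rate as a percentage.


Formula: Availability = (Planned Time - Downtime) / Planned Time * 100
Uptime = 505 - 41 = 464 min
Availability = 464 / 505 * 100 = 91.9%

91.9%


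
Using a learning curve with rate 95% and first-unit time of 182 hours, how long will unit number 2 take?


Formula: T_n = T_1 * (learning_rate)^(log2(n)) where learning_rate = rate/100
Doublings = log2(2) = 1
T_n = 182 * 0.95^1
T_n = 182 * 0.95 = 172.9 hours

172.9 hours


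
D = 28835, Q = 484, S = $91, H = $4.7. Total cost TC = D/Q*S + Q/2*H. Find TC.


TC = 28835/484 * 91 + 484/2 * 4.7

$6558.86


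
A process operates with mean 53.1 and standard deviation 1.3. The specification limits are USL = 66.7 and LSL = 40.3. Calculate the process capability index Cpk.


Cpu = (66.7 - 53.1) / (3 * 1.3) = 3.49
Cpl = (53.1 - 40.3) / (3 * 1.3) = 3.28
Cpk = min(3.49, 3.28) = 3.28

3.28


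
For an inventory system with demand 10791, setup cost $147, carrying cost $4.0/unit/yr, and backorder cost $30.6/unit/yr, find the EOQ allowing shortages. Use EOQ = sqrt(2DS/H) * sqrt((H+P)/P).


Formula: EOQ* = sqrt(2DS/H) * sqrt((H+P)/P)
Base EOQ = sqrt(2*10791*147/4.0) = 890.58 units
Correction = sqrt((4.0+30.6)/30.6) = 1.06335
EOQ* = 890.58 * 1.06335 = 947.0 units

947.0 units


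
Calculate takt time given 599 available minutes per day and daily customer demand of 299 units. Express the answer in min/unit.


Formula: Takt Time = Available Production Time / Customer Demand
Takt = 599 min/day / 299 units/day
Takt = 2.0 min/unit

2.0 min/unit


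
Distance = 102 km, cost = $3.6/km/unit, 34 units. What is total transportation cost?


TC = dist * cost * units = 102 * 3.6 * 34 = $12484.80

$12484.80


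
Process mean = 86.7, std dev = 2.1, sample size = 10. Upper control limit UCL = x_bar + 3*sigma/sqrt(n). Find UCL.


UCL = 86.7 + 3 * 2.1 / sqrt(10)

88.69


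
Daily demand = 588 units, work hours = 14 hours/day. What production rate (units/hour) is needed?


Formula: Production Rate = Daily Demand / Available Hours
Rate = 588 units/day / 14 hours/day
Rate = 42.0 units/hour

42.0 units/hour


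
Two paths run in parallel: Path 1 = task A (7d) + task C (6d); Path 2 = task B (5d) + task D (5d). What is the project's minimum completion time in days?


Path 1 = 7 + 6 = 13 days
Path 2 = 5 + 5 = 10 days
Duration = max(13, 10) = 13 days

13 days


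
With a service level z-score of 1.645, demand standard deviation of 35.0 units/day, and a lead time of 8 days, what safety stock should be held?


Formula: SS = z * sigma_d * sqrt(LT)
sqrt(LT) = sqrt(8) = 2.8284
SS = 1.645 * 35.0 * 2.8284
SS = 162.8 units

162.8 units


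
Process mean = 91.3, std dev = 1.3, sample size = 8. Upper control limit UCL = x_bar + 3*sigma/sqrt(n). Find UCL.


UCL = 91.3 + 3 * 1.3 / sqrt(8)

92.68


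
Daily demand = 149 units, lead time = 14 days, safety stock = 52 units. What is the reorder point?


Formula: ROP = (Daily Demand * Lead Time) + Safety Stock
Demand during lead time = 149 * 14 = 2086 units
ROP = 2086 + 52 = 2138 units

2138 units


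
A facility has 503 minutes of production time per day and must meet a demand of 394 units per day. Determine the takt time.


Formula: Takt Time = Available Production Time / Customer Demand
Takt = 503 min/day / 394 units/day
Takt = 1.28 min/unit

1.28 min/unit


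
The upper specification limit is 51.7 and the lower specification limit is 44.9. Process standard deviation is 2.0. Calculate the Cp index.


Cp = (51.7 - 44.9) / (6 * 2.0)

0.57


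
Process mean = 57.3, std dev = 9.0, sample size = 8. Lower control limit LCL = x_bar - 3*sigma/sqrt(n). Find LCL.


LCL = 57.3 - 3 * 9.0 / sqrt(8)

47.75


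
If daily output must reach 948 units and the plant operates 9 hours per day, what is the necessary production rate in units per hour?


Formula: Production Rate = Daily Demand / Available Hours
Rate = 948 units/day / 9 hours/day
Rate = 105.3 units/hour

105.3 units/hour


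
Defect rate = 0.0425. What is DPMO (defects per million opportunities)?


DPMO = defect_rate * 1000000 = 0.0425 * 1000000

42500


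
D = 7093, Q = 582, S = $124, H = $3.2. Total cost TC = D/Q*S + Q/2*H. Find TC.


TC = 7093/582 * 124 + 582/2 * 3.2

$2442.42


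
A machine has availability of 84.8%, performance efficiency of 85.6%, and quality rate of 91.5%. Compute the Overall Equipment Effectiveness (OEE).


Formula: OEE = Availability * Performance * Quality / 10000
A * P = 84.8% * 85.6% / 100 = 72.59%
OEE = 72.59% * 91.5% / 100 = 66.4%

66.4%


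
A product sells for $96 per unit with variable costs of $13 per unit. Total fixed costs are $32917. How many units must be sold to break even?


Formula: BEQ = Fixed Costs / (Price - Variable Cost)
Contribution margin = $96 - $13 = $83/unit
BEQ = ceil($32917 / $83/unit) = ceil(396.59) = 397 units

397 units


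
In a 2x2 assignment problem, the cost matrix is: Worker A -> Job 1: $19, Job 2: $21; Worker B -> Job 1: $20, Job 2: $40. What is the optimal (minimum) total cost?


Option 1: A->1 + B->2 = $19 + $40 = $59
Option 2: A->2 + B->1 = $21 + $20 = $41
Min cost = min($59, $41) = $41

$41


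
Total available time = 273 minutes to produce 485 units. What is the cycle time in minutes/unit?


Formula: CT = Available Time / Number of Units
CT = 273 min / 485 units
CT = 0.56 min/unit

0.56 min/unit


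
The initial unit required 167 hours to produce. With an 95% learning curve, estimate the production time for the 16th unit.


Formula: T_n = T_1 * (learning_rate)^(log2(n)) where learning_rate = rate/100
Doublings = log2(16) = 4
T_n = 167 * 0.95^4
T_n = 167 * 0.8145 = 136.0 hours

136.0 hours


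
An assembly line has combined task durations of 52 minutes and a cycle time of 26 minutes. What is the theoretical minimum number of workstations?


Formula: N_min = ceil(Sum of Task Times / Cycle Time)
N_min = ceil(52 min / 26 min) = ceil(2.0)
N_min = 2 stations

2


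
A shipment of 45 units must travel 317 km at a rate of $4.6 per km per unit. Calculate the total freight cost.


TC = dist * cost * units = 317 * 4.6 * 45 = $65619.00

$65619.00


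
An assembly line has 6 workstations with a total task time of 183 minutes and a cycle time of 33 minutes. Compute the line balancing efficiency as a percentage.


Formula: Efficiency = Sum of Task Times / (N_stations * CT) * 100
Total station capacity = 6 stations * 33 min = 198 min
Efficiency = 183 / 198 * 100 = 92.4%

92.4%


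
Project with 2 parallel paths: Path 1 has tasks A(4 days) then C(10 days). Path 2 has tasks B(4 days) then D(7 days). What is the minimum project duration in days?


Path 1 = 4 + 10 = 14 days
Path 2 = 4 + 7 = 11 days
Duration = max(14, 11) = 14 days

14 days


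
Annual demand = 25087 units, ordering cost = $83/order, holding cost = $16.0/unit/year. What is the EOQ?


Formula: EOQ = sqrt(2 * D * S / H)
Numerator: 2 * 25087 * 83 = 4164442
2DS/H = 4164442 / 16.0 = 260277.6
EOQ = sqrt(260277.6) = 510.2 units

510.2 units


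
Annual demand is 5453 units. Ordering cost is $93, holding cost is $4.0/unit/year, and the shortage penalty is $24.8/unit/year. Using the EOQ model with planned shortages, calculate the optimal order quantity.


Formula: EOQ* = sqrt(2DS/H) * sqrt((H+P)/P)
Base EOQ = sqrt(2*5453*93/4.0) = 503.55 units
Correction = sqrt((4.0+24.8)/24.8) = 1.07763
EOQ* = 503.55 * 1.07763 = 542.6 units

542.6 units


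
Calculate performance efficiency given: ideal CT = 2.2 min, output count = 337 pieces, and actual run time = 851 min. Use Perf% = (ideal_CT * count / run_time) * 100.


Formula: Performance = (Ideal CT * Total Count) / Run Time * 100
Ideal output time = 2.2 * 337 = 741.4 min
Performance = 741.4 / 851 * 100 = 87.1%

87.1%


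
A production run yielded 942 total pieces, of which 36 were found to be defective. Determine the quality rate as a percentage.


Formula: Quality Rate = Good Pieces / Total Pieces * 100
Good pieces = 942 - 36 = 906
QR = 906 / 942 * 100 = 96.2%

96.2%


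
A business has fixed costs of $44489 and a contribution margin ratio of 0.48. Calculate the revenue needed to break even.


Formula: BER = Fixed Costs / Contribution Margin Ratio
BER = $44489 / 0.48
BER = $92685.42 (to the nearest cent)

$92685.42


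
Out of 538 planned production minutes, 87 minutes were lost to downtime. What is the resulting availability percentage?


Formula: Availability = (Planned Time - Downtime) / Planned Time * 100
Uptime = 538 - 87 = 451 min
Availability = 451 / 538 * 100 = 83.8%

83.8%


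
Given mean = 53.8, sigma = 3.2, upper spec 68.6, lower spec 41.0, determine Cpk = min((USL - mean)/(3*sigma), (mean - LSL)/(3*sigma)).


Cpu = (68.6 - 53.8) / (3 * 3.2) = 1.54
Cpl = (53.8 - 41.0) / (3 * 3.2) = 1.33
Cpk = min(1.54, 1.33) = 1.33

1.33


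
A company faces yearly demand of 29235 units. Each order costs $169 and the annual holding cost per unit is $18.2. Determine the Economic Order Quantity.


Formula: EOQ = sqrt(2 * D * S / H)
Numerator: 2 * 29235 * 169 = 9881430
2DS/H = 9881430 / 18.2 = 542935.7
EOQ = sqrt(542935.7) = 736.8 units

736.8 units


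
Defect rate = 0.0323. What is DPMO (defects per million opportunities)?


DPMO = defect_rate * 1000000 = 0.0323 * 1000000

32300


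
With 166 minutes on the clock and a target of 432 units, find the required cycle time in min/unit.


Formula: CT = Available Time / Number of Units
CT = 166 min / 432 units
CT = 0.38 min/unit

0.38 min/unit


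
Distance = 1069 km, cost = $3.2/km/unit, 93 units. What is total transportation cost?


TC = dist * cost * units = 1069 * 3.2 * 93 = $318134.40

$318134.40


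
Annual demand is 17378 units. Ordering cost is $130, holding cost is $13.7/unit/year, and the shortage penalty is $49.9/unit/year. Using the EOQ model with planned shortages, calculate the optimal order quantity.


Formula: EOQ* = sqrt(2DS/H) * sqrt((H+P)/P)
Base EOQ = sqrt(2*17378*130/13.7) = 574.28 units
Correction = sqrt((13.7+49.9)/49.9) = 1.12896
EOQ* = 574.28 * 1.12896 = 648.3 units

648.3 units


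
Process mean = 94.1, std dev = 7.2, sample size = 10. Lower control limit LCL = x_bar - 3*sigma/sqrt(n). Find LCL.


LCL = 94.1 - 3 * 7.2 / sqrt(10)

87.27


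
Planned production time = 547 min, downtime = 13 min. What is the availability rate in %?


Formula: Availability = (Planned Time - Downtime) / Planned Time * 100
Uptime = 547 - 13 = 534 min
Availability = 534 / 547 * 100 = 97.6%

97.6%


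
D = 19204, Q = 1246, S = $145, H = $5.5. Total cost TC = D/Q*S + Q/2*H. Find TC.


TC = 19204/1246 * 145 + 1246/2 * 5.5

$5661.32


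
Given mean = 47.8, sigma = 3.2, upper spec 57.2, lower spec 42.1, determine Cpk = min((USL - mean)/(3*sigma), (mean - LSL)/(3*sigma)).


Cpu = (57.2 - 47.8) / (3 * 3.2) = 0.98
Cpl = (47.8 - 42.1) / (3 * 3.2) = 0.59
Cpk = min(0.98, 0.59) = 0.59

0.59


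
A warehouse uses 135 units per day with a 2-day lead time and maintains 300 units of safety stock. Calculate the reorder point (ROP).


Formula: ROP = (Daily Demand * Lead Time) + Safety Stock
Demand during lead time = 135 * 2 = 270 units
ROP = 270 + 300 = 570 units

570 units


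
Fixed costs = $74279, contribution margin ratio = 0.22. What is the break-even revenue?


Formula: BER = Fixed Costs / Contribution Margin Ratio
BER = $74279 / 0.22
BER = $337631.82 (to the nearest cent)

$337631.82


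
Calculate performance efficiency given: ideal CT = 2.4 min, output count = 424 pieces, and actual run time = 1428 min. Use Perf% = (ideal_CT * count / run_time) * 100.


Formula: Performance = (Ideal CT * Total Count) / Run Time * 100
Ideal output time = 2.4 * 424 = 1017.6 min
Performance = 1017.6 / 1428 * 100 = 71.3%

71.3%


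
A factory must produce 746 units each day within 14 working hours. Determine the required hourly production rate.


Formula: Production Rate = Daily Demand / Available Hours
Rate = 746 units/day / 14 hours/day
Rate = 53.3 units/hour

53.3 units/hour


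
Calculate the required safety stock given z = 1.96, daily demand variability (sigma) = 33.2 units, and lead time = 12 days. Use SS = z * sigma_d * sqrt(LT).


Formula: SS = z * sigma_d * sqrt(LT)
sqrt(LT) = sqrt(12) = 3.4641
SS = 1.96 * 33.2 * 3.4641
SS = 225.4 units

225.4 units


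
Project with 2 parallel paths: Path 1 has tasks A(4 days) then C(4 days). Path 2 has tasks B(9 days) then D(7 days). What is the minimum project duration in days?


Path 1 = 4 + 4 = 8 days
Path 2 = 9 + 7 = 16 days
Duration = max(8, 16) = 16 days

16 days


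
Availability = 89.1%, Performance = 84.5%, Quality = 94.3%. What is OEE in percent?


Formula: OEE = Availability * Performance * Quality / 10000
A * P = 89.1% * 84.5% / 100 = 75.29%
OEE = 75.29% * 94.3% / 100 = 71.0%

71.0%


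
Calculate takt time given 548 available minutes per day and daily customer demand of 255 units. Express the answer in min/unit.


Formula: Takt Time = Available Production Time / Customer Demand
Takt = 548 min/day / 255 units/day
Takt = 2.15 min/unit

2.15 min/unit


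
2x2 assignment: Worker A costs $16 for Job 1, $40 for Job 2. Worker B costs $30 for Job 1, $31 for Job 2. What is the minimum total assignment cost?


Option 1: A->1 + B->2 = $16 + $31 = $47
Option 2: A->2 + B->1 = $40 + $30 = $70
Min cost = min($47, $70) = $47

$47


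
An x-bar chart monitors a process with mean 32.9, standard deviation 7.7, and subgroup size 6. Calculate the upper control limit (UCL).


UCL = 32.9 + 3 * 7.7 / sqrt(6)

42.33


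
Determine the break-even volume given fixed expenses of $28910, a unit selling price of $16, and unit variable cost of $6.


Formula: BEQ = Fixed Costs / (Price - Variable Cost)
Contribution margin = $16 - $6 = $10/unit
BEQ = ceil($28910 / $10/unit) = ceil(2891.0) = 2891 units

2891 units


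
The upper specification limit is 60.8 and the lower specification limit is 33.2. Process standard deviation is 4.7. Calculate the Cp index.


Cp = (60.8 - 33.2) / (6 * 4.7)

0.98


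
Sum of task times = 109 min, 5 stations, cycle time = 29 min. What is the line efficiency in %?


Formula: Efficiency = Sum of Task Times / (N_stations * CT) * 100
Total station capacity = 5 stations * 29 min = 145 min
Efficiency = 109 / 145 * 100 = 75.2%

75.2%


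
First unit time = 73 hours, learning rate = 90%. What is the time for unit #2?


Formula: T_n = T_1 * (learning_rate)^(log2(n)) where learning_rate = rate/100
Doublings = log2(2) = 1
T_n = 73 * 0.9^1
T_n = 73 * 0.9 = 65.7 hours

65.7 hours


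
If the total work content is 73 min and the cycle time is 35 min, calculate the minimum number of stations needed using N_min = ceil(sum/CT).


Formula: N_min = ceil(Sum of Task Times / Cycle Time)
N_min = ceil(73 min / 35 min) = ceil(2.0857)
N_min = 3 stations

3


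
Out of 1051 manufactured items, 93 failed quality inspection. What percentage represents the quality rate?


Formula: Quality Rate = Good Pieces / Total Pieces * 100
Good pieces = 1051 - 93 = 958
QR = 958 / 1051 * 100 = 91.2%

91.2%


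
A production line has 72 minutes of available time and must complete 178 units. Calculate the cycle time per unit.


Formula: CT = Available Time / Number of Units
CT = 72 min / 178 units
CT = 0.4 min/unit

0.4 min/unit


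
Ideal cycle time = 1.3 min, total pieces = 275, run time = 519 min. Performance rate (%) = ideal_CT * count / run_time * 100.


Formula: Performance = (Ideal CT * Total Count) / Run Time * 100
Ideal output time = 1.3 * 275 = 357.5 min
Performance = 357.5 / 519 * 100 = 68.9%

68.9%


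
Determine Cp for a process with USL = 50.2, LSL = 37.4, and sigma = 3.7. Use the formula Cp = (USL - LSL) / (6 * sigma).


Cp = (50.2 - 37.4) / (6 * 3.7)

0.58


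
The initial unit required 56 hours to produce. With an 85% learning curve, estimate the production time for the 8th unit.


Formula: T_n = T_1 * (learning_rate)^(log2(n)) where learning_rate = rate/100
Doublings = log2(8) = 3
T_n = 56 * 0.85^3
T_n = 56 * 0.6141 = 34.4 hours

34.4 hours


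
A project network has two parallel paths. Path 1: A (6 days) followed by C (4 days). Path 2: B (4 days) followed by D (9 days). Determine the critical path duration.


Path 1 = 6 + 4 = 10 days
Path 2 = 4 + 9 = 13 days
Duration = max(10, 13) = 13 days

13 days
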